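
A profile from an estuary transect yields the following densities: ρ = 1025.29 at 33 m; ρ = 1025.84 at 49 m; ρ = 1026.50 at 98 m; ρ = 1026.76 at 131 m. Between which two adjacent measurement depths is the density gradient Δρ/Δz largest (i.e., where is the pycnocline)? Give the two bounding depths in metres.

33–49 m

Compute the density gradient over each adjacent pair:
  33–49 m: Δρ/Δz = 0.55/16 = 0.034 kg m⁻⁴
  49–98 m: Δρ/Δz = 0.66/49 = 0.013 kg m⁻⁴
  98–131 m: Δρ/Δz = 0.26/33 = 7.9 × 10⁻³ kg m⁻⁴
The largest gradient is in the 33–49 m interval — the pycnocline.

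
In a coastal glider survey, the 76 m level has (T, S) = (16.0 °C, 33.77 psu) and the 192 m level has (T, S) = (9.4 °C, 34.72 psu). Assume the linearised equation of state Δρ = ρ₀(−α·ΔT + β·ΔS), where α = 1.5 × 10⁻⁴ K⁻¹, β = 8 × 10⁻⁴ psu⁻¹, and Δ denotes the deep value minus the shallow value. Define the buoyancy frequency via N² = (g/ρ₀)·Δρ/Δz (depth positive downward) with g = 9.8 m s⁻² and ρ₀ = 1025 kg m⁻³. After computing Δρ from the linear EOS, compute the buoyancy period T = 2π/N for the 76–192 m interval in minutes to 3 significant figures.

8.61 min

ΔT = -6.6 K, ΔS = +0.95 psu (deep − shallow).
Δρ/ρ₀ = −αΔT + βΔS = 9.90 × 10⁻⁴ + 7.60 × 10⁻⁴ = 1.75 × 10⁻³, so Δρ ≈ 1.794 kg m⁻³.
N² = (g/ρ₀)·Δρ/Δz = g·(Δρ/ρ₀)/Δz = 9.8 × 1.75 × 10⁻³ / 116 = 1.4784 × 10⁻⁴ s⁻².
N = √(1.4784 × 10⁻⁴) = 0.012159 rad s⁻¹ → T = 2π/N = 516.75 s = 8.6125 min ≈ 8.61 min.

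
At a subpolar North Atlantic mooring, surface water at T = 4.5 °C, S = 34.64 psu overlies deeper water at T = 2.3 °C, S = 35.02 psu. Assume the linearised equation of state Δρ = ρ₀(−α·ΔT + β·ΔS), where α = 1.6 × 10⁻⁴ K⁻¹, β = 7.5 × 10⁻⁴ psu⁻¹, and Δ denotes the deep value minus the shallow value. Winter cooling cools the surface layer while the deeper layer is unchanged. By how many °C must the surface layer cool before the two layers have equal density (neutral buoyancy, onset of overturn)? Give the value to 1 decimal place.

4.0 °C

Neutral buoyancy requires Δρ = 0, i.e. −α(T_deep − T_surf′) + β(S_deep − S_surf) = 0.
T_surf′ = T_deep − (β/α)·ΔS = 2.3 − (7.5 × 10⁻⁴/1.6 × 10⁻⁴)·(+0.38) = 0.519 °C.
Cooling required: 4.5 − (0.519) = 3.981 °C.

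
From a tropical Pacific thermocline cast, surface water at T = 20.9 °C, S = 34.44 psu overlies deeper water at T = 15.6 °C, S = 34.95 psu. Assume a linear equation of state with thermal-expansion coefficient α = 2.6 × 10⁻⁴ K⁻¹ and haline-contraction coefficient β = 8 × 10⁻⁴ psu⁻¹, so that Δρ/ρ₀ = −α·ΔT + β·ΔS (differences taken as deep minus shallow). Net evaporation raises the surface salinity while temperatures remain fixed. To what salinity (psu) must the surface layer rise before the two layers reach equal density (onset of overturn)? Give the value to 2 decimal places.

36.67 psu

Neutral buoyancy requires −α(T_deep − T_surf) + β(S_deep − S_surf′) = 0.
S_surf′ = S_deep − (α/β)·ΔT = 34.95 − (2.6 × 10⁻⁴/8 × 10⁻⁴)·(-5.3) = 36.6725 psu.
Increase required: 36.6725 − 34.44 = 2.2325 psu.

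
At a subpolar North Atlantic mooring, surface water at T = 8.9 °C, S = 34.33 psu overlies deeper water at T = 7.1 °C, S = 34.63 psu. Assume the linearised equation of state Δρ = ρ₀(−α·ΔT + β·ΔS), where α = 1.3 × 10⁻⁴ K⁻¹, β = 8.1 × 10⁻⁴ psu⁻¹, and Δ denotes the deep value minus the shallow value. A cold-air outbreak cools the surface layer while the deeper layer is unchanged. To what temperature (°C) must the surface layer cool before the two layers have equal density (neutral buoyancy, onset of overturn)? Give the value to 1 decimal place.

Neutral buoyancy requires Δρ = 0, i.e. −α(T_deep − T_surf′) + β(S_deep − S_surf) = 0.
T_surf′ = T_deep − (β/α)·ΔS = 7.1 − (8.1 × 10⁻⁴/1.3 × 10⁻⁴)·(+0.30) = 5.231 °C.
Cooling required: 8.9 − (5.231) = 3.669 °C.

5.2 °C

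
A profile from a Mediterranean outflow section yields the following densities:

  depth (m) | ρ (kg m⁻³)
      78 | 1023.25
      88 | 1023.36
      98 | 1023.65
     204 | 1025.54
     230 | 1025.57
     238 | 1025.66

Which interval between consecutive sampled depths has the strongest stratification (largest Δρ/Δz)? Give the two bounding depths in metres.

88–98 m

Compute the density gradient over each adjacent pair:
  78–88 m: Δρ/Δz = 0.11/10 = 0.011 kg m⁻⁴
  88–98 m: Δρ/Δz = 0.29/10 = 0.029 kg m⁻⁴
  98–204 m: Δρ/Δz = 1.89/106 = 0.018 kg m⁻⁴
  204–230 m: Δρ/Δz = 0.03/26 = 1.2 × 10⁻³ kg m⁻⁴
  230–238 m: Δρ/Δz = 0.09/8 = 0.011 kg m⁻⁴
The largest gradient is in the 88–98 m interval — the pycnocline.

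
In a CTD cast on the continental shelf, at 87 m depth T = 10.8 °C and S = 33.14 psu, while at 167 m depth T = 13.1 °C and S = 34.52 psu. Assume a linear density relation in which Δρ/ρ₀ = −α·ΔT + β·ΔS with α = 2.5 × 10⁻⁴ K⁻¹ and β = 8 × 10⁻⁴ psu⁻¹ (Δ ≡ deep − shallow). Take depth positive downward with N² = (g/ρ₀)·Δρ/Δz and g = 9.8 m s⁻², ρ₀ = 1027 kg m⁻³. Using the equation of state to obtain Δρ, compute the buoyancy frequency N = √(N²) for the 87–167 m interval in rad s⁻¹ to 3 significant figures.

ΔT = +2.3 K, ΔS = +1.38 psu (deep − shallow).
Δρ/ρ₀ = −αΔT + βΔS = -5.75 × 10⁻⁴ + 1.104 × 10⁻³ = 5.29 × 10⁻⁴, so Δρ ≈ 0.5433 kg m⁻³.
N² = (g/ρ₀)·Δρ/Δz = g·(Δρ/ρ₀)/Δz = 9.8 × 5.29 × 10⁻⁴ / 80 = 6.4803 × 10⁻⁵ s⁻².
N = √(6.4803 × 10⁻⁵) = 8.0500 × 10⁻³ rad s⁻¹ ≈ 8.05 × 10⁻³ rad s⁻¹.

8.05 × 10⁻³ rad s⁻¹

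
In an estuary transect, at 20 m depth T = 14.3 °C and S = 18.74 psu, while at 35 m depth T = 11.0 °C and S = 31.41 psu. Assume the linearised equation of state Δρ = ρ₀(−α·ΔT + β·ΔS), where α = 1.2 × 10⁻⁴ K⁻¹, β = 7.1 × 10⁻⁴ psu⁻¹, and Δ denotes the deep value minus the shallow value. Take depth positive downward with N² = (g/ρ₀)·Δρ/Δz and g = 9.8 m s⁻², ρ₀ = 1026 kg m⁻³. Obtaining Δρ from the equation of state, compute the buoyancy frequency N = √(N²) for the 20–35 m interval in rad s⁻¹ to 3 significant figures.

0.0783 rad s⁻¹

ΔT = -3.3 K, ΔS = +12.67 psu (deep − shallow).
Δρ/ρ₀ = −αΔT + βΔS = 3.96 × 10⁻⁴ + 8.9957 × 10⁻³ = 9.3917 × 10⁻³, so Δρ ≈ 9.636 kg m⁻³.
N² = (g/ρ₀)·Δρ/Δz = g·(Δρ/ρ₀)/Δz = 9.8 × 9.3917 × 10⁻³ / 15 = 6.1359 × 10⁻³ s⁻².
N = √(6.1359 × 10⁻³) = 0.078332 rad s⁻¹ ≈ 0.0783 rad s⁻¹.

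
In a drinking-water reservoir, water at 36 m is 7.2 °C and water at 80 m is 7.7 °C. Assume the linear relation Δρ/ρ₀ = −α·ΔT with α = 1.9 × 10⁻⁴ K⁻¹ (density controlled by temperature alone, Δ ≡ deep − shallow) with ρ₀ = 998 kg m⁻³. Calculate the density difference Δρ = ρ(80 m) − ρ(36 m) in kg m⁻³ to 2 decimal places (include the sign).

ΔT = +0.5 K, Δρ/ρ₀ = −αΔT = -9.50 × 10⁻⁵.
Δρ = 998 × (-9.50 × 10⁻⁵) = -0.09 kg m⁻³.
Negative Δρ: lighter below, statically unstable.

-0.09 kg m⁻³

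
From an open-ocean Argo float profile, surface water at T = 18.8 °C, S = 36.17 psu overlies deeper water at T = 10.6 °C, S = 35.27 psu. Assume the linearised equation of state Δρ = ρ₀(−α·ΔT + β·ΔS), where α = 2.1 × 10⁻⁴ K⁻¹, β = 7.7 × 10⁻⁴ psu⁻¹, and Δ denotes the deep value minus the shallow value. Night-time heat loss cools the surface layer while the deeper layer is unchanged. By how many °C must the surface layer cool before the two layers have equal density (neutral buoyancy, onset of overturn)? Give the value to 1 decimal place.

Neutral buoyancy requires Δρ = 0, i.e. −α(T_deep − T_surf′) + β(S_deep − S_surf) = 0.
T_surf′ = T_deep − (β/α)·ΔS = 10.6 − (7.7 × 10⁻⁴/2.1 × 10⁻⁴)·(-0.90) = 13.900 °C.
Cooling required: 18.8 − (13.900) = 4.900 °C.

4.9 °C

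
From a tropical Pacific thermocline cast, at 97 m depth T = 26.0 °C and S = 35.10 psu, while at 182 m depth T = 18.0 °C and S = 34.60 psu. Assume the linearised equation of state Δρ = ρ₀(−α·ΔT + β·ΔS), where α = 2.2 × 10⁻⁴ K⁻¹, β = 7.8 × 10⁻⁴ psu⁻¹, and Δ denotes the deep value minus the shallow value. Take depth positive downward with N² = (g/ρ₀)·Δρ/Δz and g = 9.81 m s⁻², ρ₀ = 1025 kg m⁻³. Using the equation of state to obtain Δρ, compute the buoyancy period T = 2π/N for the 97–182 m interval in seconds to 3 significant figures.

ΔT = -8.0 K, ΔS = -0.50 psu (deep − shallow).
Δρ/ρ₀ = −αΔT + βΔS = 1.76 × 10⁻³ − 3.90 × 10⁻⁴ = 1.37 × 10⁻³, so Δρ ≈ 1.404 kg m⁻³.
N² = (g/ρ₀)·Δρ/Δz = g·(Δρ/ρ₀)/Δz = 9.81 × 1.37 × 10⁻³ / 85 = 1.5811 × 10⁻⁴ s⁻².
N = √(1.5811 × 10⁻⁴) = 0.012574 rad s⁻¹ → T = 2π/N = 499.70 s ≈ 500 s.

500 s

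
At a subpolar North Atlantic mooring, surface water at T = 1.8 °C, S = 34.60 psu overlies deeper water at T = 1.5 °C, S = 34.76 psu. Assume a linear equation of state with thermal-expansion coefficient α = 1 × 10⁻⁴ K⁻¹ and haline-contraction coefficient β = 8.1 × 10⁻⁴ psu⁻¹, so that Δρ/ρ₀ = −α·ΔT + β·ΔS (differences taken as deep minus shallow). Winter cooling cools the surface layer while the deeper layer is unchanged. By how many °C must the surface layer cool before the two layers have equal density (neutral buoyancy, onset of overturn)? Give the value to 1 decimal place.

Neutral buoyancy requires Δρ = 0, i.e. −α(T_deep − T_surf′) + β(S_deep − S_surf) = 0.
T_surf′ = T_deep − (β/α)·ΔS = 1.5 − (8.1 × 10⁻⁴/1 × 10⁻⁴)·(+0.16) = 0.204 °C.
Cooling required: 1.8 − (0.204) = 1.596 °C.

1.6 °C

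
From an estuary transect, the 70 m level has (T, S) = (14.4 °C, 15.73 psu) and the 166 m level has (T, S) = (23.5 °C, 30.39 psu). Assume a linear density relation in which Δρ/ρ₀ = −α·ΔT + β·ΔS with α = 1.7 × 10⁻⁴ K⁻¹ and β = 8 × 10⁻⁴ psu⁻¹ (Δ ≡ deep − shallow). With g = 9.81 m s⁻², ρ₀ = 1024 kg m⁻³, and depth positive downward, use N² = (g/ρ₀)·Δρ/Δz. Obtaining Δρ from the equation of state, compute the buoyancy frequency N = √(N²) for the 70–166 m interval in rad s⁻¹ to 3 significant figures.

ΔT = +9.1 K, ΔS = +14.66 psu (deep − shallow).
Δρ/ρ₀ = −αΔT + βΔS = -1.547 × 10⁻³ + 0.011728 = 0.010181, so Δρ ≈ 10.43 kg m⁻³.
N² = (g/ρ₀)·Δρ/Δz = g·(Δρ/ρ₀)/Δz = 9.81 × 0.010181 / 96 = 1.0404 × 10⁻³ s⁻².
N = √(1.0404 × 10⁻³) = 0.032255 rad s⁻¹ ≈ 0.0323 rad s⁻¹.

0.0323 rad s⁻¹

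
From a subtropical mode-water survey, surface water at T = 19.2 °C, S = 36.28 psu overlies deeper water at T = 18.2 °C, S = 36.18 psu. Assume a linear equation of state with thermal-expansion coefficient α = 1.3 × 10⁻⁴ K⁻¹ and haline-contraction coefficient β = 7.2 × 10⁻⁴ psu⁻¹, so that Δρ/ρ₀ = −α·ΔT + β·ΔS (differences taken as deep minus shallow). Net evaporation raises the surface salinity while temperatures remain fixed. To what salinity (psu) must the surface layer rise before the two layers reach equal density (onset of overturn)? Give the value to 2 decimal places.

Neutral buoyancy requires −α(T_deep − T_surf) + β(S_deep − S_surf′) = 0.
S_surf′ = S_deep − (α/β)·ΔT = 36.18 − (1.3 × 10⁻⁴/7.2 × 10⁻⁴)·(-1.0) = 36.3606 psu.
Increase required: 36.3606 − 36.28 = 0.0806 psu.

36.36 psu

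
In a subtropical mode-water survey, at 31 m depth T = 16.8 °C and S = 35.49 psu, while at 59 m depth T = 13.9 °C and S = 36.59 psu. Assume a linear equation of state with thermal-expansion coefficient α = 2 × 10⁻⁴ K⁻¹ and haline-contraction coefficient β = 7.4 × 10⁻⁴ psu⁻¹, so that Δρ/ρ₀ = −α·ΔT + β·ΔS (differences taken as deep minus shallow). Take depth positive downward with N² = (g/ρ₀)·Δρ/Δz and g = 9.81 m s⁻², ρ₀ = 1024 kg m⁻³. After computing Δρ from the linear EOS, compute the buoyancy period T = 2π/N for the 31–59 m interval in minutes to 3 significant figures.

4.74 min

ΔT = -2.9 K, ΔS = +1.10 psu (deep − shallow).
Δρ/ρ₀ = −αΔT + βΔS = 5.80 × 10⁻⁴ + 8.14 × 10⁻⁴ = 1.394 × 10⁻³, so Δρ ≈ 1.427 kg m⁻³.
N² = (g/ρ₀)·Δρ/Δz = g·(Δρ/ρ₀)/Δz = 9.81 × 1.394 × 10⁻³ / 28 = 4.8840 × 10⁻⁴ s⁻².
N = √(4.8840 × 10⁻⁴) = 0.022100 rad s⁻¹ → T = 2π/N = 284.31 s = 4.7385 min ≈ 4.74 min.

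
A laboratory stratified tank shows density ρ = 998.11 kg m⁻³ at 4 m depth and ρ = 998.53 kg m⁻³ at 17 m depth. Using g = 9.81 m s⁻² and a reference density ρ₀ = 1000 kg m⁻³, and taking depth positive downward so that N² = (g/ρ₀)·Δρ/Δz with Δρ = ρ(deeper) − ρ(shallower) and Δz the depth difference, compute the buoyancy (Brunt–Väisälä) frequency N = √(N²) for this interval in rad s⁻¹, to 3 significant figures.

0.0178 rad s⁻¹

Δρ = 998.53 − 998.11 = 0.42 kg m⁻³ over Δz = 17 − 4 = 13 m.
N² = (9.81/1000) × (0.42/13) = 3.1694 × 10⁻⁴ s⁻².
N = √(3.1694 × 10⁻⁴) = 0.017803 rad s⁻¹ ≈ 0.0178 rad s⁻¹.
Since Δρ > 0 the layer is stably stratified.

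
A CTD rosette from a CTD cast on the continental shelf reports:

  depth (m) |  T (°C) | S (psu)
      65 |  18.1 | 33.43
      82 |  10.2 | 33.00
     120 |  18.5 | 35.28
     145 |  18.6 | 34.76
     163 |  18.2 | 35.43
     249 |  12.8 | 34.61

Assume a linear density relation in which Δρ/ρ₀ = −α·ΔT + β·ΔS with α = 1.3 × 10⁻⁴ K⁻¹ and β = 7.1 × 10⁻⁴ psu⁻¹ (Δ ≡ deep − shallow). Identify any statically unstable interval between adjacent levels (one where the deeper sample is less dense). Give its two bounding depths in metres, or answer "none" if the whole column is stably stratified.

120–145 m

Evaluate Δρ/ρ₀ = −αΔT + βΔS across each adjacent pair:
  65–82 m: −αΔT+βΔS = −(1.3 × 10⁻⁴)(-7.9)+(7.1 × 10⁻⁴)(-0.43) = 7.2 × 10⁻⁴ → stable
  82–120 m: −αΔT+βΔS = −(1.3 × 10⁻⁴)(+8.3)+(7.1 × 10⁻⁴)(+2.28) = 5.4 × 10⁻⁴ → stable
  120–145 m: −αΔT+βΔS = −(1.3 × 10⁻⁴)(+0.1)+(7.1 × 10⁻⁴)(-0.52) = -3.8 × 10⁻⁴ → UNSTABLE
  145–163 m: −αΔT+βΔS = −(1.3 × 10⁻⁴)(-0.4)+(7.1 × 10⁻⁴)(+0.67) = 5.3 × 10⁻⁴ → stable
  163–249 m: −αΔT+βΔS = −(1.3 × 10⁻⁴)(-5.4)+(7.1 × 10⁻⁴)(-0.82) = 1.2 × 10⁻⁴ → stable
The 120–145 m interval has Δρ < 0: lighter water underlies denser water.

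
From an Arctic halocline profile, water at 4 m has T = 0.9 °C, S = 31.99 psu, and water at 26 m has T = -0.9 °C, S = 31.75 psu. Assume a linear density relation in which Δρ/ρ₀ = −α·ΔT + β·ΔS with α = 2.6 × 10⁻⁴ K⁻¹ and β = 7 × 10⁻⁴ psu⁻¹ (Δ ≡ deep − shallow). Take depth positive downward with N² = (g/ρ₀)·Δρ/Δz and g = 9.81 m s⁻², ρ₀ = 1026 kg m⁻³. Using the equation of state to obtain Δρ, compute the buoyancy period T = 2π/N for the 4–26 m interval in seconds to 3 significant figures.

ΔT = -1.8 K, ΔS = -0.24 psu (deep − shallow).
Δρ/ρ₀ = −αΔT + βΔS = 4.68 × 10⁻⁴ − 1.68 × 10⁻⁴ = 3.00 × 10⁻⁴, so Δρ ≈ 0.3078 kg m⁻³.
N² = (g/ρ₀)·Δρ/Δz = g·(Δρ/ρ₀)/Δz = 9.81 × 3.00 × 10⁻⁴ / 22 = 1.3377 × 10⁻⁴ s⁻².
N = √(1.3377 × 10⁻⁴) = 0.011566 rad s⁻¹ → T = 2π/N = 543.25 s ≈ 543 s.

543 s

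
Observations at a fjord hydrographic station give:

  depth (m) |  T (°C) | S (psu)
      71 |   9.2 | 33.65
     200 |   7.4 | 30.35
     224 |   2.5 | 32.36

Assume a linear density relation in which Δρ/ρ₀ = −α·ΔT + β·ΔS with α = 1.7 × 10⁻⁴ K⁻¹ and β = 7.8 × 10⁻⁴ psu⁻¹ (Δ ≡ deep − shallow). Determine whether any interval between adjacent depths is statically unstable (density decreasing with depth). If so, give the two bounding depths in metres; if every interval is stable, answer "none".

Evaluate Δρ/ρ₀ = −αΔT + βΔS across each adjacent pair:
  71–200 m: −αΔT+βΔS = −(1.7 × 10⁻⁴)(-1.8)+(7.8 × 10⁻⁴)(-3.30) = -2.3 × 10⁻³ → UNSTABLE
  200–224 m: −αΔT+βΔS = −(1.7 × 10⁻⁴)(-4.9)+(7.8 × 10⁻⁴)(+2.01) = 2.4 × 10⁻³ → stable
The 71–200 m interval has Δρ < 0: lighter water underlies denser water.

71–200 m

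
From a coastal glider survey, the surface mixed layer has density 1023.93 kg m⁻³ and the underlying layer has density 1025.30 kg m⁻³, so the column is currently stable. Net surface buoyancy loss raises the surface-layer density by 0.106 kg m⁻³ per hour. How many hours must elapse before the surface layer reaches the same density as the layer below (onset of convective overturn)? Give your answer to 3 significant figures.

Density deficit of the surface layer: 1025.30 − 1023.93 = 1.37 kg m⁻³.
Required change = 1.37 / 0.106 = 12.9 hours.

12.9 hours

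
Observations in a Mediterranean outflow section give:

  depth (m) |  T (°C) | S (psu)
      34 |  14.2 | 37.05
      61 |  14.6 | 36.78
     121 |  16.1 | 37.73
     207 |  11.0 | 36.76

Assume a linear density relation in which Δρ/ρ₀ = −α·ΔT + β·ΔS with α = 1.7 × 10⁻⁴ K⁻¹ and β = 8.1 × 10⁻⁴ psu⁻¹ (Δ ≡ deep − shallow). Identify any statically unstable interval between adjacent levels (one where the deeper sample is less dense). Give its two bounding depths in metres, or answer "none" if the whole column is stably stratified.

Evaluate Δρ/ρ₀ = −αΔT + βΔS across each adjacent pair:
  34–61 m: −αΔT+βΔS = −(1.7 × 10⁻⁴)(+0.4)+(8.1 × 10⁻⁴)(-0.27) = -2.9 × 10⁻⁴ → UNSTABLE
  61–121 m: −αΔT+βΔS = −(1.7 × 10⁻⁴)(+1.5)+(8.1 × 10⁻⁴)(+0.95) = 5.1 × 10⁻⁴ → stable
  121–207 m: −αΔT+βΔS = −(1.7 × 10⁻⁴)(-5.1)+(8.1 × 10⁻⁴)(-0.97) = 8.1 × 10⁻⁵ → stable
The 34–61 m interval has Δρ < 0: lighter water underlies denser water.

34–61 m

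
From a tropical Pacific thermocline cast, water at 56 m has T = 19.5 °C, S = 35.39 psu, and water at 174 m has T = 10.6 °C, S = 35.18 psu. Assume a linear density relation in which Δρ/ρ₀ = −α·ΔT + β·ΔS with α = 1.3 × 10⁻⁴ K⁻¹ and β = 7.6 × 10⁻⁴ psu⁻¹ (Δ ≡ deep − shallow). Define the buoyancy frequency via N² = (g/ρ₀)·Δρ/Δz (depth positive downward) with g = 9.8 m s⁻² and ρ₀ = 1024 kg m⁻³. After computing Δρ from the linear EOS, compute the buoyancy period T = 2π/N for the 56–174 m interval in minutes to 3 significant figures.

11.5 min

ΔT = -8.9 K, ΔS = -0.21 psu (deep − shallow).
Δρ/ρ₀ = −αΔT + βΔS = 1.157 × 10⁻³ − 1.596 × 10⁻⁴ = 9.974 × 10⁻⁴, so Δρ ≈ 1.021 kg m⁻³.
N² = (g/ρ₀)·Δρ/Δz = g·(Δρ/ρ₀)/Δz = 9.8 × 9.974 × 10⁻⁴ / 118 = 8.2835 × 10⁻⁵ s⁻².
N = √(8.2835 × 10⁻⁵) = 9.1014 × 10⁻³ rad s⁻¹ → T = 2π/N = 690.35 s = 11.506 min ≈ 11.5 min.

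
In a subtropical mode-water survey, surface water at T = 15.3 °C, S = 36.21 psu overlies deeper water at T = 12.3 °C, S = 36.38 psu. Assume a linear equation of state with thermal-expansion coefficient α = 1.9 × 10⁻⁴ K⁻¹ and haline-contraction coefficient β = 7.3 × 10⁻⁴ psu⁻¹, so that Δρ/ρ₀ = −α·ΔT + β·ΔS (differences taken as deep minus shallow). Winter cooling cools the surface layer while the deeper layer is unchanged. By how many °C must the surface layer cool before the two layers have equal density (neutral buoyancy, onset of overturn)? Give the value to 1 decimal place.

Neutral buoyancy requires Δρ = 0, i.e. −α(T_deep − T_surf′) + β(S_deep − S_surf) = 0.
T_surf′ = T_deep − (β/α)·ΔS = 12.3 − (7.3 × 10⁻⁴/1.9 × 10⁻⁴)·(+0.17) = 11.647 °C.
Cooling required: 15.3 − (11.647) = 3.653 °C.

3.7 °C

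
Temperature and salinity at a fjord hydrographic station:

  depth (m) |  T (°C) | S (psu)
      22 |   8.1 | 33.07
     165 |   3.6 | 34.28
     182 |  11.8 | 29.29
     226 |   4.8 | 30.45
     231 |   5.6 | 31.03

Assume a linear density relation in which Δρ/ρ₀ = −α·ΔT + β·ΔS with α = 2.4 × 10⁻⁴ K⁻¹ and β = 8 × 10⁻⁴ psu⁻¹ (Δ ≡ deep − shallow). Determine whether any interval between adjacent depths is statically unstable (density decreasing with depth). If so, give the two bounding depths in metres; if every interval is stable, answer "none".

165–182 m

Evaluate Δρ/ρ₀ = −αΔT + βΔS across each adjacent pair:
  22–165 m: −αΔT+βΔS = −(2.4 × 10⁻⁴)(-4.5)+(8 × 10⁻⁴)(+1.21) = 2.0 × 10⁻³ → stable
  165–182 m: −αΔT+βΔS = −(2.4 × 10⁻⁴)(+8.2)+(8 × 10⁻⁴)(-4.99) = -6.0 × 10⁻³ → UNSTABLE
  182–226 m: −αΔT+βΔS = −(2.4 × 10⁻⁴)(-7.0)+(8 × 10⁻⁴)(+1.16) = 2.6 × 10⁻³ → stable
  226–231 m: −αΔT+βΔS = −(2.4 × 10⁻⁴)(+0.8)+(8 × 10⁻⁴)(+0.58) = 2.7 × 10⁻⁴ → stable
The 165–182 m interval has Δρ < 0: lighter water underlies denser water.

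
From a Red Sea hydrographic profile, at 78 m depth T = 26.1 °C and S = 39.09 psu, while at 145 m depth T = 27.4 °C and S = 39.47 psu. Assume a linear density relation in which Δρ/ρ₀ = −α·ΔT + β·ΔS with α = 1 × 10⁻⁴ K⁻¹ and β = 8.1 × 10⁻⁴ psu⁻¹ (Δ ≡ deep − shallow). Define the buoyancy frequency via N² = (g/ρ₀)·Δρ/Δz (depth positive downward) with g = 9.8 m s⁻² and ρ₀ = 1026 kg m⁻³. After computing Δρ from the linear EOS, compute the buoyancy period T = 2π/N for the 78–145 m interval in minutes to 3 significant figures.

20.5 min

ΔT = +1.3 K, ΔS = +0.38 psu (deep − shallow).
Δρ/ρ₀ = −αΔT + βΔS = -1.30 × 10⁻⁴ + 3.078 × 10⁻⁴ = 1.778 × 10⁻⁴, so Δρ ≈ 0.1824 kg m⁻³.
N² = (g/ρ₀)·Δρ/Δz = g·(Δρ/ρ₀)/Δz = 9.8 × 1.778 × 10⁻⁴ / 67 = 2.6007 × 10⁻⁵ s⁻².
N = √(2.6007 × 10⁻⁵) = 5.0997 × 10⁻³ rad s⁻¹ → T = 2π/N = 1.2321 × 10³ s = 20.535 min ≈ 20.5 min.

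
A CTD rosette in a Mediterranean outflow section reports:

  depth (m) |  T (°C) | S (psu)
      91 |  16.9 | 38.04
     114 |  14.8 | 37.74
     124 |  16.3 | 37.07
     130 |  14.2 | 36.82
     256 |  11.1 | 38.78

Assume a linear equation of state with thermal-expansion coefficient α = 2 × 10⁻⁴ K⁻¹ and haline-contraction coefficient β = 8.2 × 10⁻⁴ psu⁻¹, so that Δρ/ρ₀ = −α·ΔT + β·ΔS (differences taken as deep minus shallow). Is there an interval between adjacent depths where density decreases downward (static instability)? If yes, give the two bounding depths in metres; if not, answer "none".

Evaluate Δρ/ρ₀ = −αΔT + βΔS across each adjacent pair:
  91–114 m: −αΔT+βΔS = −(2 × 10⁻⁴)(-2.1)+(8.2 × 10⁻⁴)(-0.30) = 1.7 × 10⁻⁴ → stable
  114–124 m: −αΔT+βΔS = −(2 × 10⁻⁴)(+1.5)+(8.2 × 10⁻⁴)(-0.67) = -8.5 × 10⁻⁴ → UNSTABLE
  124–130 m: −αΔT+βΔS = −(2 × 10⁻⁴)(-2.1)+(8.2 × 10⁻⁴)(-0.25) = 2.2 × 10⁻⁴ → stable
  130–256 m: −αΔT+βΔS = −(2 × 10⁻⁴)(-3.1)+(8.2 × 10⁻⁴)(+1.96) = 2.2 × 10⁻³ → stable
The 114–124 m interval has Δρ < 0: lighter water underlies denser water.

114–124 m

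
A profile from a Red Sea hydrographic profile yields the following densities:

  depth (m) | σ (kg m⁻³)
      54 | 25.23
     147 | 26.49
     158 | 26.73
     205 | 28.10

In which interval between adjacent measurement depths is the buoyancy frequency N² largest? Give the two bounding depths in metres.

Compute the density gradient over each adjacent pair:
  54–147 m: Δρ/Δz = 1.26/93 = 0.014 kg m⁻⁴
  147–158 m: Δρ/Δz = 0.24/11 = 0.022 kg m⁻⁴
  158–205 m: Δρ/Δz = 1.37/47 = 0.029 kg m⁻⁴
The largest gradient is in the 158–205 m interval — the pycnocline.

158–205 m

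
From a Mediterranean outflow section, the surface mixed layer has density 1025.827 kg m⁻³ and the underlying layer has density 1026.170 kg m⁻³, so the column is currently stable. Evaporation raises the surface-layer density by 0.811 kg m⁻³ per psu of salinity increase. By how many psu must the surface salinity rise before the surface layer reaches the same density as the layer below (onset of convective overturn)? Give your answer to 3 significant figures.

0.423 psu

Density deficit of the surface layer: 1026.170 − 1025.827 = 0.343 kg m⁻³.
Required change = 0.343 / 0.811 = 0.423 psu.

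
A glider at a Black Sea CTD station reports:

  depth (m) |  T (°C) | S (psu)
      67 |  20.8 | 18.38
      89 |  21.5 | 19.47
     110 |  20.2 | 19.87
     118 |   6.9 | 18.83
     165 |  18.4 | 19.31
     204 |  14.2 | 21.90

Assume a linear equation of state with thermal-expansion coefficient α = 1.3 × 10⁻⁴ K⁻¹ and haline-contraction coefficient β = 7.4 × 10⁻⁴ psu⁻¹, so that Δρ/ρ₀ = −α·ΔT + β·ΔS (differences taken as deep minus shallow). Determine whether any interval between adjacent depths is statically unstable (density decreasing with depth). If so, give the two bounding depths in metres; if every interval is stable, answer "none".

Evaluate Δρ/ρ₀ = −αΔT + βΔS across each adjacent pair:
  67–89 m: −αΔT+βΔS = −(1.3 × 10⁻⁴)(+0.7)+(7.4 × 10⁻⁴)(+1.09) = 7.2 × 10⁻⁴ → stable
  89–110 m: −αΔT+βΔS = −(1.3 × 10⁻⁴)(-1.3)+(7.4 × 10⁻⁴)(+0.40) = 4.7 × 10⁻⁴ → stable
  110–118 m: −αΔT+βΔS = −(1.3 × 10⁻⁴)(-13.3)+(7.4 × 10⁻⁴)(-1.04) = 9.6 × 10⁻⁴ → stable
  118–165 m: −αΔT+βΔS = −(1.3 × 10⁻⁴)(+11.5)+(7.4 × 10⁻⁴)(+0.48) = -1.1 × 10⁻³ → UNSTABLE
  165–204 m: −αΔT+βΔS = −(1.3 × 10⁻⁴)(-4.2)+(7.4 × 10⁻⁴)(+2.59) = 2.5 × 10⁻³ → stable
The 118–165 m interval has Δρ < 0: lighter water underlies denser water.

118–165 m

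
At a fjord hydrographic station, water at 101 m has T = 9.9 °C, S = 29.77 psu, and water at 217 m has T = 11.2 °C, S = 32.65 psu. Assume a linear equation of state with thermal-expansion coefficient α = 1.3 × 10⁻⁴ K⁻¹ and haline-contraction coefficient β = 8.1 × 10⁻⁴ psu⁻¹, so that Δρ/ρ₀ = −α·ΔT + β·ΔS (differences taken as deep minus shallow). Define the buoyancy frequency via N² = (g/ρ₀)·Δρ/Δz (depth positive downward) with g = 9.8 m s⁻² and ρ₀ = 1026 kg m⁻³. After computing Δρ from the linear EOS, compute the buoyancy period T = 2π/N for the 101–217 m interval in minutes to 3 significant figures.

ΔT = +1.3 K, ΔS = +2.88 psu (deep − shallow).
Δρ/ρ₀ = −αΔT + βΔS = -1.69 × 10⁻⁴ + 2.3328 × 10⁻³ = 2.1638 × 10⁻³, so Δρ ≈ 2.220 kg m⁻³.
N² = (g/ρ₀)·Δρ/Δz = g·(Δρ/ρ₀)/Δz = 9.8 × 2.1638 × 10⁻³ / 116 = 1.8280 × 10⁻⁴ s⁻².
N = √(1.8280 × 10⁻⁴) = 0.013520 rad s⁻¹ → T = 2π/N = 464.73 s = 7.7455 min ≈ 7.75 min.

7.75 min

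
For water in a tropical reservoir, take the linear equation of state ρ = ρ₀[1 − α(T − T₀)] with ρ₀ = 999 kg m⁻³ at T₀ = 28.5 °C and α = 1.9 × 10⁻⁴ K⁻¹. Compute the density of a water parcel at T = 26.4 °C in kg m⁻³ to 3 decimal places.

T − T₀ = -2.1 K.
Bracket = 1 − α·(-2.1) = 1 + (3.99 × 10⁻⁴) = 1.0003990.
ρ = 999 × 1.0003990 = 999.399 kg m⁻³.

999.399 kg m⁻³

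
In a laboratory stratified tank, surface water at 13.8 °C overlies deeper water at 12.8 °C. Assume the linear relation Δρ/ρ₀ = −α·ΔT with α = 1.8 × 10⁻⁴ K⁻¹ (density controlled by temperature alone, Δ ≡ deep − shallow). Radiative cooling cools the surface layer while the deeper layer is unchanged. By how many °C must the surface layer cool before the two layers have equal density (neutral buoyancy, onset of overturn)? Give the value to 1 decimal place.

With temperature the only control, equal density requires T_surf′ = T_deep.
T_surf′ = 12.8 °C.
Cooling required: 13.8 − 12.8 = 1.0 °C.

1.0 °C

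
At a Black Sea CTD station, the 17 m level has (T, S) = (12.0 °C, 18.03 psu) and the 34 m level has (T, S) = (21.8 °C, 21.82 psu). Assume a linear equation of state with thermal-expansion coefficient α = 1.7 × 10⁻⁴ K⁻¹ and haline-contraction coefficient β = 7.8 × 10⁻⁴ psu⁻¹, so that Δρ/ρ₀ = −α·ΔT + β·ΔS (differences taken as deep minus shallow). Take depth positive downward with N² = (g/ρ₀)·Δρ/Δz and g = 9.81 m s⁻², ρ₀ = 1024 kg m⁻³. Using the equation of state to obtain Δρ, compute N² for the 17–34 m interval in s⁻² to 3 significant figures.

ΔT = +9.8 K, ΔS = +3.79 psu (deep − shallow).
Δρ/ρ₀ = −αΔT + βΔS = -1.666 × 10⁻³ + 2.9562 × 10⁻³ = 1.2902 × 10⁻³, so Δρ ≈ 1.321 kg m⁻³.
N² = (g/ρ₀)·Δρ/Δz = g·(Δρ/ρ₀)/Δz = 9.81 × 1.2902 × 10⁻³ / 17 = 7.4452 × 10⁻⁴ s⁻² ≈ 7.45 × 10⁻⁴ s⁻².

7.45 × 10⁻⁴ s⁻²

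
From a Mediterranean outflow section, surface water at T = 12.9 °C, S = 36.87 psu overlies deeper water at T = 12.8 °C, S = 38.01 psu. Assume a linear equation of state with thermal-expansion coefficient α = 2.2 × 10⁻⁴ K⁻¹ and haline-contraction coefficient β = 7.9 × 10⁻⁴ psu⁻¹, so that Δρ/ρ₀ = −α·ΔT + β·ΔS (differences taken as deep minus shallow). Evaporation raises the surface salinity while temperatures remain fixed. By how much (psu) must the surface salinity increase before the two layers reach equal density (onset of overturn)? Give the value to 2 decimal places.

Neutral buoyancy requires −α(T_deep − T_surf) + β(S_deep − S_surf′) = 0.
S_surf′ = S_deep − (α/β)·ΔT = 38.01 − (2.2 × 10⁻⁴/7.9 × 10⁻⁴)·(-0.1) = 38.0378 psu.
Increase required: 38.0378 − 36.87 = 1.1678 psu.

1.17 psu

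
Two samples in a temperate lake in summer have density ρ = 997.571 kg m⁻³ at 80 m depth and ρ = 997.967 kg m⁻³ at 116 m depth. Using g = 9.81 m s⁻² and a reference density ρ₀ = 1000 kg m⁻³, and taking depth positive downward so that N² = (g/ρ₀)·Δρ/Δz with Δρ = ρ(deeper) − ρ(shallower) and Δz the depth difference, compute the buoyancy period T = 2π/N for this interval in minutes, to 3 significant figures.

Δρ = 997.967 − 997.571 = 0.396 kg m⁻³ over Δz = 116 − 80 = 36 m.
N² = (9.81/1000) × (0.396/36) = 1.0791 × 10⁻⁴ s⁻².
N = √(1.0791 × 10⁻⁴) = 0.010388 rad s⁻¹, so T = 2π/N = 604.85 s = 10.081 min ≈ 10.1 min.

10.1 min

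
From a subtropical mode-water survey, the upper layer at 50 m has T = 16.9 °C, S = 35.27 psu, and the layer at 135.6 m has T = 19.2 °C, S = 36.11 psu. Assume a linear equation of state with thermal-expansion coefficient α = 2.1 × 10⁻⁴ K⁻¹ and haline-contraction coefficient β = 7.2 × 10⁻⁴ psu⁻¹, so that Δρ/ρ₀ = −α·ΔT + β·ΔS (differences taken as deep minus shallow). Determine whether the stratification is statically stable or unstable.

ΔT = 19.2 − 16.9 = +2.3 K and ΔS = 36.11 − 35.27 = +0.84 psu (deep − shallow).
−αΔT = -4.83 × 10⁻⁴; βΔS = 6.048 × 10⁻⁴; sum Δρ/ρ₀ = 1.218 × 10⁻⁴.
Δρ/ρ₀ > 0, so Δρ > 0: deeper water is denser → statically stable.

stable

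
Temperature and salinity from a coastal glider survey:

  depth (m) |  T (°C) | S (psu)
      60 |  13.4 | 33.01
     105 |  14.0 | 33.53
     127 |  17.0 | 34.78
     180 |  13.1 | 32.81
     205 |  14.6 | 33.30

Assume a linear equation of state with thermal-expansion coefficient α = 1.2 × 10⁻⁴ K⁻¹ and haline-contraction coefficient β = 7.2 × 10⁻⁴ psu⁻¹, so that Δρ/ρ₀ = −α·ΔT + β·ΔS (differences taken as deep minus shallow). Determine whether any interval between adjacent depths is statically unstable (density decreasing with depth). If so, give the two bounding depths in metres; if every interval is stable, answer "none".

127–180 m

Evaluate Δρ/ρ₀ = −αΔT + βΔS across each adjacent pair:
  60–105 m: −αΔT+βΔS = −(1.2 × 10⁻⁴)(+0.6)+(7.2 × 10⁻⁴)(+0.52) = 3.0 × 10⁻⁴ → stable
  105–127 m: −αΔT+βΔS = −(1.2 × 10⁻⁴)(+3.0)+(7.2 × 10⁻⁴)(+1.25) = 5.4 × 10⁻⁴ → stable
  127–180 m: −αΔT+βΔS = −(1.2 × 10⁻⁴)(-3.9)+(7.2 × 10⁻⁴)(-1.97) = -9.5 × 10⁻⁴ → UNSTABLE
  180–205 m: −αΔT+βΔS = −(1.2 × 10⁻⁴)(+1.5)+(7.2 × 10⁻⁴)(+0.49) = 1.7 × 10⁻⁴ → stable
The 127–180 m interval has Δρ < 0: lighter water underlies denser water.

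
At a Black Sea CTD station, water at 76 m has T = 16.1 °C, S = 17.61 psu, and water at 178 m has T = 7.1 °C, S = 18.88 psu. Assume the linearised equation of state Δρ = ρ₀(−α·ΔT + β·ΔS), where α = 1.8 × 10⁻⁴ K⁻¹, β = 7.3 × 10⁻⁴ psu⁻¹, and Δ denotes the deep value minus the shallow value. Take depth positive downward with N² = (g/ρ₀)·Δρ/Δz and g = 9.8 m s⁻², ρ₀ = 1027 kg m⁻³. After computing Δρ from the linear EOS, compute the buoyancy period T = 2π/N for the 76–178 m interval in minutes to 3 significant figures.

6.69 min

ΔT = -9.0 K, ΔS = +1.27 psu (deep − shallow).
Δρ/ρ₀ = −αΔT + βΔS = 1.62 × 10⁻³ + 9.271 × 10⁻⁴ = 2.5471 × 10⁻³, so Δρ ≈ 2.616 kg m⁻³.
N² = (g/ρ₀)·Δρ/Δz = g·(Δρ/ρ₀)/Δz = 9.8 × 2.5471 × 10⁻³ / 102 = 2.4472 × 10⁻⁴ s⁻².
N = √(2.4472 × 10⁻⁴) = 0.015644 rad s⁻¹ → T = 2π/N = 401.64 s = 6.6940 min ≈ 6.69 min.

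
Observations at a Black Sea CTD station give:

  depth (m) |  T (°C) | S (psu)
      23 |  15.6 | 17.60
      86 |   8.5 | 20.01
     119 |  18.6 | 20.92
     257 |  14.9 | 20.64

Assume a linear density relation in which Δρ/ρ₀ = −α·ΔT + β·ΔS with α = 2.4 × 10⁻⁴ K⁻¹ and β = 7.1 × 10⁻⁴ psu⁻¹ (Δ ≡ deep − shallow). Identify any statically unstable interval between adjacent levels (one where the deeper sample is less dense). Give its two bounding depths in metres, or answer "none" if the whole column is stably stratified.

Evaluate Δρ/ρ₀ = −αΔT + βΔS across each adjacent pair:
  23–86 m: −αΔT+βΔS = −(2.4 × 10⁻⁴)(-7.1)+(7.1 × 10⁻⁴)(+2.41) = 3.4 × 10⁻³ → stable
  86–119 m: −αΔT+βΔS = −(2.4 × 10⁻⁴)(+10.1)+(7.1 × 10⁻⁴)(+0.91) = -1.8 × 10⁻³ → UNSTABLE
  119–257 m: −αΔT+βΔS = −(2.4 × 10⁻⁴)(-3.7)+(7.1 × 10⁻⁴)(-0.28) = 6.9 × 10⁻⁴ → stable
The 86–119 m interval has Δρ < 0: lighter water underlies denser water.

86–119 m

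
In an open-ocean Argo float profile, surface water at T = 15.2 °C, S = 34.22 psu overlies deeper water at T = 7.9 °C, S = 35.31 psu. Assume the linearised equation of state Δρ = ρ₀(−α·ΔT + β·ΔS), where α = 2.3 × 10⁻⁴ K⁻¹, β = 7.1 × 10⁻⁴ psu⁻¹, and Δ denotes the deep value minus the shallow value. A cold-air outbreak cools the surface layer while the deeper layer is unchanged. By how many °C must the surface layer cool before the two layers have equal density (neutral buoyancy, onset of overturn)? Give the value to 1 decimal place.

10.7 °C

Neutral buoyancy requires Δρ = 0, i.e. −α(T_deep − T_surf′) + β(S_deep − S_surf) = 0.
T_surf′ = T_deep − (β/α)·ΔS = 7.9 − (7.1 × 10⁻⁴/2.3 × 10⁻⁴)·(+1.09) = 4.535 °C.
Cooling required: 15.2 − (4.535) = 10.665 °C.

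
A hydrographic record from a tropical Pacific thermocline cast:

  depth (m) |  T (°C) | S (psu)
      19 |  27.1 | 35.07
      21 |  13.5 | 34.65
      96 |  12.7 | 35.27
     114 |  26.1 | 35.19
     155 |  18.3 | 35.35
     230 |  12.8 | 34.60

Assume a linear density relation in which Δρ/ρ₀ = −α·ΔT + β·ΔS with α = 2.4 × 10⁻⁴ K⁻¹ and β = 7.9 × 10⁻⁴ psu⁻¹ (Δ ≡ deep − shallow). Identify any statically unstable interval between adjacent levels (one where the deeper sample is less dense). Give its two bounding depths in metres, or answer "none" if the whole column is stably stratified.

96–114 m

Evaluate Δρ/ρ₀ = −αΔT + βΔS across each adjacent pair:
  19–21 m: −αΔT+βΔS = −(2.4 × 10⁻⁴)(-13.6)+(7.9 × 10⁻⁴)(-0.42) = 2.9 × 10⁻³ → stable
  21–96 m: −αΔT+βΔS = −(2.4 × 10⁻⁴)(-0.8)+(7.9 × 10⁻⁴)(+0.62) = 6.8 × 10⁻⁴ → stable
  96–114 m: −αΔT+βΔS = −(2.4 × 10⁻⁴)(+13.4)+(7.9 × 10⁻⁴)(-0.08) = -3.3 × 10⁻³ → UNSTABLE
  114–155 m: −αΔT+βΔS = −(2.4 × 10⁻⁴)(-7.8)+(7.9 × 10⁻⁴)(+0.16) = 2.0 × 10⁻³ → stable
  155–230 m: −αΔT+βΔS = −(2.4 × 10⁻⁴)(-5.5)+(7.9 × 10⁻⁴)(-0.75) = 7.3 × 10⁻⁴ → stable
The 96–114 m interval has Δρ < 0: lighter water underlies denser water.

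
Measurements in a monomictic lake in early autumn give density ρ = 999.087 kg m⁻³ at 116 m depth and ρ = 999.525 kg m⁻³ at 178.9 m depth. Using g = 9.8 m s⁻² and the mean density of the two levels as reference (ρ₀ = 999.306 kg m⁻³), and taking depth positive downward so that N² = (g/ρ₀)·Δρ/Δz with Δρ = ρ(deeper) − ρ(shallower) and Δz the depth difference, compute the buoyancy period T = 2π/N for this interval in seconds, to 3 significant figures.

760 s

Δρ = 999.525 − 999.087 = 0.438 kg m⁻³ over Δz = 178.9 − 116 = 62.9 m.
N² = (9.8/999.306) × (0.438/62.9) = 6.8289 × 10⁻⁵ s⁻².
N = √(6.8289 × 10⁻⁵) = 8.2637 × 10⁻³ rad s⁻¹, so T = 2π/N = 760.34 s ≈ 760 s.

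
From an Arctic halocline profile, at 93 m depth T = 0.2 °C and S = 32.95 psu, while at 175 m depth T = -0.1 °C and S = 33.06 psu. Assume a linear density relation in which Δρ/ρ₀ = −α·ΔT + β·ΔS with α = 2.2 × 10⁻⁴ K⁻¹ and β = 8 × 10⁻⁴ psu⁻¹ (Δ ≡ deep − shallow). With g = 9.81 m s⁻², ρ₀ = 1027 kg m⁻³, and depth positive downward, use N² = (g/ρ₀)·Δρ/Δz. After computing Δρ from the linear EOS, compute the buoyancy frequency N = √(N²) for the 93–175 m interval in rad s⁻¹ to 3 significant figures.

4.29 × 10⁻³ rad s⁻¹

ΔT = -0.3 K, ΔS = +0.11 psu (deep − shallow).
Δρ/ρ₀ = −αΔT + βΔS = 6.60 × 10⁻⁵ + 8.80 × 10⁻⁵ = 1.54 × 10⁻⁴, so Δρ ≈ 0.1582 kg m⁻³.
N² = (g/ρ₀)·Δρ/Δz = g·(Δρ/ρ₀)/Δz = 9.81 × 1.54 × 10⁻⁴ / 82 = 1.8424 × 10⁻⁵ s⁻².
N = √(1.8424 × 10⁻⁵) = 4.2923 × 10⁻³ rad s⁻¹ ≈ 4.29 × 10⁻³ rad s⁻¹.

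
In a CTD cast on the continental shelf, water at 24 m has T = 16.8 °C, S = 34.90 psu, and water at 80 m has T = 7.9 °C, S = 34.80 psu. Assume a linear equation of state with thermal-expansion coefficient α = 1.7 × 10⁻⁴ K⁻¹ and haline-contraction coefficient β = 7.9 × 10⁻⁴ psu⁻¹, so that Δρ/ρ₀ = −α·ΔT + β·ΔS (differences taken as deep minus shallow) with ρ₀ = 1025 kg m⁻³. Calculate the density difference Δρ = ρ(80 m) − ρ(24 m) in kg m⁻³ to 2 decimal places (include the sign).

ΔT = -8.9 K, ΔS = -0.10 psu (deep − shallow).
Δρ/ρ₀ = −(1.7 × 10⁻⁴)(-8.9) + (7.9 × 10⁻⁴)(-0.10) = 1.434 × 10⁻³.
Δρ = 1025 × (1.434 × 10⁻³) = +1.47 kg m⁻³.
Positive Δρ: denser below, stable.

+1.47 kg m⁻³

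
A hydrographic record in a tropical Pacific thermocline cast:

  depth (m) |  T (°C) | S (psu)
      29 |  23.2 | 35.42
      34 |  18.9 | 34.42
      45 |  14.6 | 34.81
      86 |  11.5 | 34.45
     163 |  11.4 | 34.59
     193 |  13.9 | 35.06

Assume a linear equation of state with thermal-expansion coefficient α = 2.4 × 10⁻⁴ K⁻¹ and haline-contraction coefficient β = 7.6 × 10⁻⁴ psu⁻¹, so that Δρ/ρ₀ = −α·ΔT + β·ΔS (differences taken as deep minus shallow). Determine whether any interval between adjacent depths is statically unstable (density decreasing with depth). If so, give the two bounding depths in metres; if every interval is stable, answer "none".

Evaluate Δρ/ρ₀ = −αΔT + βΔS across each adjacent pair:
  29–34 m: −αΔT+βΔS = −(2.4 × 10⁻⁴)(-4.3)+(7.6 × 10⁻⁴)(-1.00) = 2.7 × 10⁻⁴ → stable
  34–45 m: −αΔT+βΔS = −(2.4 × 10⁻⁴)(-4.3)+(7.6 × 10⁻⁴)(+0.39) = 1.3 × 10⁻³ → stable
  45–86 m: −αΔT+βΔS = −(2.4 × 10⁻⁴)(-3.1)+(7.6 × 10⁻⁴)(-0.36) = 4.7 × 10⁻⁴ → stable
  86–163 m: −αΔT+βΔS = −(2.4 × 10⁻⁴)(-0.1)+(7.6 × 10⁻⁴)(+0.14) = 1.3 × 10⁻⁴ → stable
  163–193 m: −αΔT+βΔS = −(2.4 × 10⁻⁴)(+2.5)+(7.6 × 10⁻⁴)(+0.47) = -2.4 × 10⁻⁴ → UNSTABLE
The 163–193 m interval has Δρ < 0: lighter water underlies denser water.

163–193 m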